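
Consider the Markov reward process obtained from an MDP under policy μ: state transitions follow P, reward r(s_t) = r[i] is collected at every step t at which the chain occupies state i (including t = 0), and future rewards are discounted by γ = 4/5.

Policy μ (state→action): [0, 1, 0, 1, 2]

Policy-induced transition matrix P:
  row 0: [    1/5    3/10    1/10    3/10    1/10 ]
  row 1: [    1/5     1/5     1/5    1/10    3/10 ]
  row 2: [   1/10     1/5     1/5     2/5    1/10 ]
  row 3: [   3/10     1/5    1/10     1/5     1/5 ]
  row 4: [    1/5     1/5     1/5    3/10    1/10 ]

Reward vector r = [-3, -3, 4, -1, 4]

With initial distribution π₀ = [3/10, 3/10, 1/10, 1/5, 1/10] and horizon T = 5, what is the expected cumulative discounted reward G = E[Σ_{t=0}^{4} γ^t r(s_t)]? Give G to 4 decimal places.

G = -1.7572

t=0: π = [0.3000, 0.3000, 0.1000, 0.2000, 0.1000], E[r] = -1.2000, γ^t·E[r] = -1.200000, running G = -1.200000
t=1: π = [0.2100, 0.2300, 0.1500, 0.2300, 0.1800], E[r] = -0.2300, γ^t·E[r] = -0.184000, running G = -1.384000
t=2: π = [0.2080, 0.2210, 0.1560, 0.2460, 0.1690], E[r] = -0.2330, γ^t·E[r] = -0.149120, running G = -1.533120
t=3: π = [0.2090, 0.2208, 0.1546, 0.2468, 0.1688], E[r] = -0.2426, γ^t·E[r] = -0.124211, running G = -1.657331
t=4: π = [0.2092, 0.2209, 0.1544, 0.2466, 0.1688], E[r] = -0.2439, γ^t·E[r] = -0.099918, running G = -1.757249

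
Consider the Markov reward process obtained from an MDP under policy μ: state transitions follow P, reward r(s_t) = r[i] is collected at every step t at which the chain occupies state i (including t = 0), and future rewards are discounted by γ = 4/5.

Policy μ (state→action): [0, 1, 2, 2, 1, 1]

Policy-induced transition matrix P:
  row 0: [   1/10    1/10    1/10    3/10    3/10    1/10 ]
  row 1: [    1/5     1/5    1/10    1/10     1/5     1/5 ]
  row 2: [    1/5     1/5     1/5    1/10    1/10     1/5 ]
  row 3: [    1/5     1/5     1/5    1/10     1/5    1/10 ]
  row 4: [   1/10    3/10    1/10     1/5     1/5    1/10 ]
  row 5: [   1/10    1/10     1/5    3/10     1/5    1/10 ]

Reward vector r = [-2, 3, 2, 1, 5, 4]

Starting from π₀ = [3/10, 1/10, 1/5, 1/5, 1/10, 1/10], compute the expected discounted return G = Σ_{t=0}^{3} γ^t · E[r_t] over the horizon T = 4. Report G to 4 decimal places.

t=0: π = [0.3000, 0.1000, 0.2000, 0.2000, 0.1000, 0.1000], E[r] = 1.2000, γ^t·E[r] = 1.200000, running G = 1.200000
t=1: π = [0.1500, 0.1700, 0.1500, 0.1900, 0.2100, 0.1300], E[r] = 2.2700, γ^t·E[r] = 1.816000, running G = 3.016000
t=2: π = [0.1510, 0.1930, 0.1470, 0.1770, 0.2000, 0.1320], E[r] = 2.2760, γ^t·E[r] = 1.456640, running G = 4.472640
t=3: π = [0.1517, 0.1917, 0.1456, 0.1766, 0.2004, 0.1340], E[r] = 2.2775, γ^t·E[r] = 1.166080, running G = 5.638720

G = 5.6387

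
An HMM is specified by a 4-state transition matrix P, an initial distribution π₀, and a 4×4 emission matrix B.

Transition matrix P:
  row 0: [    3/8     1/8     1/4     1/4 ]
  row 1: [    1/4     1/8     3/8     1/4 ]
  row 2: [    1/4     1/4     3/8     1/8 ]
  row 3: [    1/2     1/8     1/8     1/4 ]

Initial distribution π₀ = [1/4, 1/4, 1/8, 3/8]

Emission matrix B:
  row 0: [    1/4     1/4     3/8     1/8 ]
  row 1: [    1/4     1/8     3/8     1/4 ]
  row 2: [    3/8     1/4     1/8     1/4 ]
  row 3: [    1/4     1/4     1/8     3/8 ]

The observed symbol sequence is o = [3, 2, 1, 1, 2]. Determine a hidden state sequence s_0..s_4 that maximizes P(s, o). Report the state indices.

t=0: δ = [3.125e-02, 6.250e-02, 3.125e-02, 1.406e-01]  (obs o_0=3)
t=1: δ = [2.637e-02, 6.592e-03, 2.930e-03, 4.395e-03]  ψ = [3, 3, 1, 3]  (obs o_1=2)
t=2: δ = [2.472e-03, 4.120e-04, 1.648e-03, 1.648e-03]  ψ = [0, 0, 0, 0]  (obs o_2=1)
t=3: δ = [2.317e-04, 5.150e-05, 1.545e-04, 1.545e-04]  ψ = [0, 2, 0, 0]  (obs o_3=1)
t=4: δ = [3.259e-05, 1.448e-05, 7.242e-06, 7.242e-06]  ψ = [0, 2, 0, 0]  (obs o_4=2)
backtrack: best end state = 0; path = [3, 0, 0, 0, 0]

path = [3, 0, 0, 0, 0]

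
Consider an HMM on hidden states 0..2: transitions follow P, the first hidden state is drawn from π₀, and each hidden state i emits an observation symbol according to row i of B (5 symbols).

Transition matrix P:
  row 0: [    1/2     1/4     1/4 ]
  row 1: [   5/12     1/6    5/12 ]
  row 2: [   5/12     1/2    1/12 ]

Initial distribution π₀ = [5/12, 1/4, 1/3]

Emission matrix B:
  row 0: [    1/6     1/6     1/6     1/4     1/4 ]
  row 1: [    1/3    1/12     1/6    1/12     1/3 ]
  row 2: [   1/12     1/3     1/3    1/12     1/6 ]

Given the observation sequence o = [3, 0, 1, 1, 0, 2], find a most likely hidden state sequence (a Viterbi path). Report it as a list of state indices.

path = [0, 0, 0, 2, 1, 2]

t=0: δ = [1.042e-01, 2.083e-02, 2.778e-02]  (obs o_0=3)
t=1: δ = [8.681e-03, 8.681e-03, 2.170e-03]  ψ = [0, 0, 0]  (obs o_1=0)
t=2: δ = [7.234e-04, 1.808e-04, 1.206e-03]  ψ = [0, 0, 1]  (obs o_2=1)
t=3: δ = [8.372e-05, 5.023e-05, 6.028e-05]  ψ = [2, 2, 0]  (obs o_3=1)
t=4: δ = [6.977e-06, 1.005e-05, 1.744e-06]  ψ = [0, 2, 0]  (obs o_4=0)
t=5: δ = [6.977e-07, 2.907e-07, 1.395e-06]  ψ = [1, 0, 1]  (obs o_5=2)
backtrack: best end state = 2; path = [0, 0, 0, 2, 1, 2]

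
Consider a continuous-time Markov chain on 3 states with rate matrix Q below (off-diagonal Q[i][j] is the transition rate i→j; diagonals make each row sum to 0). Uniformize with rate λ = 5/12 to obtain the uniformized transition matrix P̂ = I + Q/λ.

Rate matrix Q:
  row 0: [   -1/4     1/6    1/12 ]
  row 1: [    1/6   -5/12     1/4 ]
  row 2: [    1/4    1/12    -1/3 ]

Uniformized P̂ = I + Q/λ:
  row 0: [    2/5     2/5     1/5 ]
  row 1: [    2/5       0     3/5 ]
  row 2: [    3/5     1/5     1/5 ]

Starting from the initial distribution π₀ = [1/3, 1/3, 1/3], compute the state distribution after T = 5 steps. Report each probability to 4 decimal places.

t=0: π = [0.3333, 0.3333, 0.3333]
t=1: π = [0.4667, 0.2000, 0.3333]
t=2: π = [0.4667, 0.2533, 0.2800]
t=3: π = [0.4560, 0.2427, 0.3013]
t=4: π = [0.4603, 0.2427, 0.2971]
t=5: π = [0.4594, 0.2435, 0.2971]

π = [0.4594, 0.2435, 0.2971]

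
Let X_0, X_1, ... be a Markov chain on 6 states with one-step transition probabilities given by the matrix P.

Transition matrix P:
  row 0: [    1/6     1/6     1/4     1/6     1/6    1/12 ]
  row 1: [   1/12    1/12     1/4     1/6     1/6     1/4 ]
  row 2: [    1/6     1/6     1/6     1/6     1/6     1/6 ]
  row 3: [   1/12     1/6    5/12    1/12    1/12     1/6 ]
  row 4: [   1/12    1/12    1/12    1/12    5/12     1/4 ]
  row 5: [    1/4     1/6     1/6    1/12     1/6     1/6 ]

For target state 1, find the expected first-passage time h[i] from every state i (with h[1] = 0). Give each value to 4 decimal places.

h = [6.6974, 0.0000, 6.6978, 6.6401, 7.4490, 6.7026]

First-step conditioning: h[1] = 0; for i ≠ 1, h[i] = 1 + Σ_k P[i][k]·h[k].
  h[0] = 1 + 1/6·h[0] + 1/4·h[2] + 1/6·h[3] + 1/6·h[4] + 1/12·h[5]
  h[2] = 1 + 1/6·h[0] + 1/6·h[2] + 1/6·h[3] + 1/6·h[4] + 1/6·h[5]
  h[3] = 1 + 1/12·h[0] + 5/12·h[2] + 1/12·h[3] + 1/12·h[4] + 1/6·h[5]
  h[4] = 1 + 1/12·h[0] + 1/12·h[2] + 1/12·h[3] + 5/12·h[4] + 1/4·h[5]
  h[5] = 1 + 1/4·h[0] + 1/6·h[2] + 1/12·h[3] + 1/6·h[4] + 1/6·h[5]
Solving the 5×5 linear system over states ≠ 1 gives exactly h = [50445/7532, 0, 12612/1883, 50013/7532, 28053/3766, 1803/269] (h[1] = 0 is the target).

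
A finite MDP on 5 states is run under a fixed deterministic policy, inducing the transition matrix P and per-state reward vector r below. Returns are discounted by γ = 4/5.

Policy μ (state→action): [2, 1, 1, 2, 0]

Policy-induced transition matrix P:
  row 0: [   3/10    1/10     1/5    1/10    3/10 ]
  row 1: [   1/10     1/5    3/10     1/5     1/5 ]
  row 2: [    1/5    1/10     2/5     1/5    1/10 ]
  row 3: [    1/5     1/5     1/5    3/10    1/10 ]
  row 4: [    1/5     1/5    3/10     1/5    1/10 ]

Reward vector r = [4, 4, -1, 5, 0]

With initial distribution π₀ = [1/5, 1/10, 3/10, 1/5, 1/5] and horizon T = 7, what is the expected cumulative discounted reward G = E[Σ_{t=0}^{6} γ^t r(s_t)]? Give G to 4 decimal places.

t=0: π = [0.2000, 0.1000, 0.3000, 0.2000, 0.2000], E[r] = 1.9000, γ^t·E[r] = 1.900000, running G = 1.900000
t=1: π = [0.2100, 0.1500, 0.2900, 0.2000, 0.1500], E[r] = 2.1500, γ^t·E[r] = 1.720000, running G = 3.620000
t=2: π = [0.2060, 0.1500, 0.2880, 0.1990, 0.1570], E[r] = 2.1310, γ^t·E[r] = 1.363840, running G = 4.983840
t=3: π = [0.2056, 0.1506, 0.2883, 0.1993, 0.1562], E[r] = 2.1330, γ^t·E[r] = 1.092096, running G = 6.075936
t=4: π = [0.2055, 0.1506, 0.2883, 0.1994, 0.1562], E[r] = 2.1330, γ^t·E[r] = 0.873656, running G = 6.949592
t=5: π = [0.2055, 0.1506, 0.2883, 0.1994, 0.1562], E[r] = 2.1330, γ^t·E[r] = 0.698944, running G = 7.648536
t=6: π = [0.2055, 0.1506, 0.2883, 0.1994, 0.1562], E[r] = 2.1330, γ^t·E[r] = 0.559158, running G = 8.207694

G = 8.2077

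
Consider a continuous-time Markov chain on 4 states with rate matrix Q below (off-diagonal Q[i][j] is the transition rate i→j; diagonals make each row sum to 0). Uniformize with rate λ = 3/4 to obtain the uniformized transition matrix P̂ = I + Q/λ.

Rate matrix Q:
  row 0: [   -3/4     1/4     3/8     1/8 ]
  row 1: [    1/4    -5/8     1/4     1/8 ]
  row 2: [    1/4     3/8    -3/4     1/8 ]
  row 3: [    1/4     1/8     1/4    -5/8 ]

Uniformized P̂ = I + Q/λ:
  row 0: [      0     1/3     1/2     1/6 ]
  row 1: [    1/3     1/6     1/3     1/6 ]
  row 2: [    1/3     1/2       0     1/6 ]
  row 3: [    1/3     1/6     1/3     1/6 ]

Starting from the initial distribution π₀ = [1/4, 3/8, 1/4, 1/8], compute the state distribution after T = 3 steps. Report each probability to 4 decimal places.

π = [0.2500, 0.3009, 0.2824, 0.1667]

t=0: π = [0.2500, 0.3750, 0.2500, 0.1250]
t=1: π = [0.2500, 0.2917, 0.2917, 0.1667]
t=2: π = [0.2500, 0.3056, 0.2778, 0.1667]
t=3: π = [0.2500, 0.3009, 0.2824, 0.1667]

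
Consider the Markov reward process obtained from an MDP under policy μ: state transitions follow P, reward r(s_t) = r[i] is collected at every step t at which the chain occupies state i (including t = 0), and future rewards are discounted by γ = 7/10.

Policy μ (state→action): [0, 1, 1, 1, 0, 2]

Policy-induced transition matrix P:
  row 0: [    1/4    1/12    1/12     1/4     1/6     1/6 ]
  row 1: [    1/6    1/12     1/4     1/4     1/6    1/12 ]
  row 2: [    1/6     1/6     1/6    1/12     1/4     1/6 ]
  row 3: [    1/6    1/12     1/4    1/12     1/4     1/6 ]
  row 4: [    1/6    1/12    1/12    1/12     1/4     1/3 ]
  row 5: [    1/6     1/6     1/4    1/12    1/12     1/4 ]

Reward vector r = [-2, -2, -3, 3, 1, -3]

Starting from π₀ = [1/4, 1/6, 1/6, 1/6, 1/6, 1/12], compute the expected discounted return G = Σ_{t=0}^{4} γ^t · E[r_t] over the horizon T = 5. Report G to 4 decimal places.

t=0: π = [0.2500, 0.1667, 0.1667, 0.1667, 0.1667, 0.0833], E[r] = -0.9167, γ^t·E[r] = -0.916667, running G = -0.916667
t=1: π = [0.1875, 0.1042, 0.1667, 0.1528, 0.2014, 0.1875], E[r] = -0.9861, γ^t·E[r] = -0.690278, running G = -1.606944
t=2: π = [0.1823, 0.1128, 0.1713, 0.1319, 0.1944, 0.2072], E[r] = -1.1354, γ^t·E[r] = -0.556354, running G = -2.163299
t=3: π = [0.1819, 0.1149, 0.1729, 0.1325, 0.1909, 0.2069], E[r] = -1.1446, γ^t·E[r] = -0.392607, running G = -2.555906
t=4: π = [0.1818, 0.1150, 0.1735, 0.1328, 0.1908, 0.2062], E[r] = -1.1433, γ^t·E[r] = -0.274512, running G = -2.830418

G = -2.8304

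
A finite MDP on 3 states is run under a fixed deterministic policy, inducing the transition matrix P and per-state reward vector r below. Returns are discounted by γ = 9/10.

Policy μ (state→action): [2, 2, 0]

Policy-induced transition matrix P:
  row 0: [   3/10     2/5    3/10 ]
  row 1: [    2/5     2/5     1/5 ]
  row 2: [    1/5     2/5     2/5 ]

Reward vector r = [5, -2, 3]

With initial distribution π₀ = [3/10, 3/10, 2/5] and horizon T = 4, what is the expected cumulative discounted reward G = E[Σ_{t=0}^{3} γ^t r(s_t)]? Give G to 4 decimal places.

G = 6.0149

t=0: π = [0.3000, 0.3000, 0.4000], E[r] = 2.1000, γ^t·E[r] = 2.100000, running G = 2.100000
t=1: π = [0.2900, 0.4000, 0.3100], E[r] = 1.5800, γ^t·E[r] = 1.422000, running G = 3.522000
t=2: π = [0.3090, 0.4000, 0.2910], E[r] = 1.6180, γ^t·E[r] = 1.310580, running G = 4.832580
t=3: π = [0.3109, 0.4000, 0.2891], E[r] = 1.6218, γ^t·E[r] = 1.182292, running G = 6.014872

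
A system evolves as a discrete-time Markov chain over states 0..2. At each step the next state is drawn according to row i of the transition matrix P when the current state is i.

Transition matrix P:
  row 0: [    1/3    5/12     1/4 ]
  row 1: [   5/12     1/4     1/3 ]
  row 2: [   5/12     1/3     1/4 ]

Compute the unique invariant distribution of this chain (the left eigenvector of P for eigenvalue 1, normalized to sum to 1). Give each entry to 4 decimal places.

π = [0.3846, 0.3373, 0.2781]

Balance equations π_j = Σ_i π_i·P[i][j]:
  π_0 = 1/3·π_0 + 5/12·π_1 + 5/12·π_2
  π_1 = 5/12·π_0 + 1/4·π_1 + 1/3·π_2
  normalize: π_0 + π_1 + π_2 = 1
Solving the linear system gives exactly π = [5/13, 57/169, 47/169].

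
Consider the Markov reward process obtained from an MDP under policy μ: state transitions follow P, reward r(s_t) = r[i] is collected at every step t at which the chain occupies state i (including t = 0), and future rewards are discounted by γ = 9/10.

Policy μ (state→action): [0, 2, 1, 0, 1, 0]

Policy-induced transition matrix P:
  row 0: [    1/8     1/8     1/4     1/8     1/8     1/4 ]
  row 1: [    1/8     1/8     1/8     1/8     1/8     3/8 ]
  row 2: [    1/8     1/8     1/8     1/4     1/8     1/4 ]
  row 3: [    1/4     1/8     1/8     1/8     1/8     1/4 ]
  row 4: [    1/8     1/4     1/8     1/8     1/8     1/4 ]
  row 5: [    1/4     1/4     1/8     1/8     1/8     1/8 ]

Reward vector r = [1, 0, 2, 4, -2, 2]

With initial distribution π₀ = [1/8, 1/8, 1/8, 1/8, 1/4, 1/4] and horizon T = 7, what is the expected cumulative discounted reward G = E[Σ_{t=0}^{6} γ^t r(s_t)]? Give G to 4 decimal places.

G = 6.2058

t=0: π = [0.1250, 0.1250, 0.1250, 0.1250, 0.2500, 0.2500], E[r] = 0.8750, γ^t·E[r] = 0.875000, running G = 0.875000
t=1: π = [0.1719, 0.1875, 0.1406, 0.1406, 0.1250, 0.2344], E[r] = 1.2344, γ^t·E[r] = 1.110938, running G = 1.985938
t=2: π = [0.1719, 0.1699, 0.1465, 0.1426, 0.1250, 0.2441], E[r] = 1.2734, γ^t·E[r] = 1.031484, running G = 3.017422
t=3: π = [0.1733, 0.1711, 0.1465, 0.1433, 0.1250, 0.2407], E[r] = 1.2710, γ^t·E[r] = 0.926556, running G = 3.943978
t=4: π = [0.1730, 0.1707, 0.1467, 0.1433, 0.1250, 0.2413], E[r] = 1.2722, γ^t·E[r] = 0.834681, running G = 4.778659
t=5: π = [0.1731, 0.1708, 0.1466, 0.1433, 0.1250, 0.2412], E[r] = 1.2720, γ^t·E[r] = 0.751112, running G = 5.529771
t=6: π = [0.1731, 0.1708, 0.1466, 0.1433, 0.1250, 0.2412], E[r] = 1.2720, γ^t·E[r] = 0.676019, running G = 6.205790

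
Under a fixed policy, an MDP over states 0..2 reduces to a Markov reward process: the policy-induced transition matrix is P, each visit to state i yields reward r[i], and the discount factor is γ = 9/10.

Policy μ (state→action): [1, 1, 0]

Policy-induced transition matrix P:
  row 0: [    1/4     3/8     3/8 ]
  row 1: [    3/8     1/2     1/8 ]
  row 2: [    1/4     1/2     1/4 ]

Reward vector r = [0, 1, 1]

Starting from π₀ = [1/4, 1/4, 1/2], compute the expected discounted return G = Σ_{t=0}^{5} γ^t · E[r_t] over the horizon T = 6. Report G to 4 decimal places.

t=0: π = [0.2500, 0.2500, 0.5000], E[r] = 0.7500, γ^t·E[r] = 0.750000, running G = 0.750000
t=1: π = [0.2813, 0.4688, 0.2500], E[r] = 0.7188, γ^t·E[r] = 0.646875, running G = 1.396875
t=2: π = [0.3086, 0.4648, 0.2266], E[r] = 0.6914, γ^t·E[r] = 0.560039, running G = 1.956914
t=3: π = [0.3081, 0.4614, 0.2305], E[r] = 0.6919, γ^t·E[r] = 0.504391, running G = 2.461305
t=4: π = [0.3077, 0.4615, 0.2308], E[r] = 0.6923, γ^t·E[r] = 0.454232, running G = 2.915537
t=5: π = [0.3077, 0.4615, 0.2308], E[r] = 0.6923, γ^t·E[r] = 0.408805, running G = 3.324342

G = 3.3243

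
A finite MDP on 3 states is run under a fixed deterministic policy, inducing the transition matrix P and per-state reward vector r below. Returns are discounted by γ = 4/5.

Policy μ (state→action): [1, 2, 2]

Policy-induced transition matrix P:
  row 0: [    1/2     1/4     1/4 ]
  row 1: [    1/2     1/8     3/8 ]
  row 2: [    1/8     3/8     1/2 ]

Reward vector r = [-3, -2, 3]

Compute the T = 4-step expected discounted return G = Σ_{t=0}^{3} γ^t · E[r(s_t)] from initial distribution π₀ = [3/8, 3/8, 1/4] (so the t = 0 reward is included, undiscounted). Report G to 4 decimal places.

G = -2.1929

t=0: π = [0.3750, 0.3750, 0.2500], E[r] = -1.1250, γ^t·E[r] = -1.125000, running G = -1.125000
t=1: π = [0.4063, 0.2344, 0.3594], E[r] = -0.6094, γ^t·E[r] = -0.487500, running G = -1.612500
t=2: π = [0.3652, 0.2656, 0.3691], E[r] = -0.5195, γ^t·E[r] = -0.332500, running G = -1.945000
t=3: π = [0.3616, 0.2629, 0.3755], E[r] = -0.4841, γ^t·E[r] = -0.247875, running G = -2.192875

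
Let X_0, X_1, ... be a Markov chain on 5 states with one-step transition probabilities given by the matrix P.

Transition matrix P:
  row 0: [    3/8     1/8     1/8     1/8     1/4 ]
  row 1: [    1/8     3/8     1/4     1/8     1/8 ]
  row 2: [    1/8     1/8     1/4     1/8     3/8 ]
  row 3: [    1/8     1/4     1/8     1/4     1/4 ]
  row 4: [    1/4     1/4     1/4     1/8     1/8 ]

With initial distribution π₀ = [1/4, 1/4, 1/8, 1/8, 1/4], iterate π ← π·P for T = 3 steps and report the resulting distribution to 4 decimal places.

t=0: π = [0.2500, 0.2500, 0.1250, 0.1250, 0.2500]
t=1: π = [0.2188, 0.2344, 0.2031, 0.1406, 0.2031]
t=2: π = [0.2051, 0.2266, 0.2051, 0.1426, 0.2207]
t=3: π = [0.2039, 0.2271, 0.2065, 0.1428, 0.2197]

π = [0.2039, 0.2271, 0.2065, 0.1428, 0.2197]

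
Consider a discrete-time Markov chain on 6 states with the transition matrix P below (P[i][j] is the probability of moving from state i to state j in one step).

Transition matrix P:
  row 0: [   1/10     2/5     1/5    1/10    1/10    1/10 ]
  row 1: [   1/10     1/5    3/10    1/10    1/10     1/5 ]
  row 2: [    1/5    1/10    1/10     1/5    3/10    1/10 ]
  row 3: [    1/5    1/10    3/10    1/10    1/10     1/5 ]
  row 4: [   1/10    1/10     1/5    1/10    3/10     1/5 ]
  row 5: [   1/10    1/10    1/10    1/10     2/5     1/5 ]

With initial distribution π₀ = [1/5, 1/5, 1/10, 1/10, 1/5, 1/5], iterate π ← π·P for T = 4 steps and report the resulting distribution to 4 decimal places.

t=0: π = [0.2000, 0.2000, 0.1000, 0.1000, 0.2000, 0.2000]
t=1: π = [0.1200, 0.1800, 0.2000, 0.1100, 0.2200, 0.1700]
t=2: π = [0.1310, 0.1540, 0.1920, 0.1200, 0.2350, 0.1680]
t=3: π = [0.1312, 0.1547, 0.1914, 0.1192, 0.2358, 0.1677]
t=4: π = [0.1311, 0.1548, 0.1915, 0.1191, 0.2358, 0.1677]

π = [0.1311, 0.1548, 0.1915, 0.1191, 0.2358, 0.1677]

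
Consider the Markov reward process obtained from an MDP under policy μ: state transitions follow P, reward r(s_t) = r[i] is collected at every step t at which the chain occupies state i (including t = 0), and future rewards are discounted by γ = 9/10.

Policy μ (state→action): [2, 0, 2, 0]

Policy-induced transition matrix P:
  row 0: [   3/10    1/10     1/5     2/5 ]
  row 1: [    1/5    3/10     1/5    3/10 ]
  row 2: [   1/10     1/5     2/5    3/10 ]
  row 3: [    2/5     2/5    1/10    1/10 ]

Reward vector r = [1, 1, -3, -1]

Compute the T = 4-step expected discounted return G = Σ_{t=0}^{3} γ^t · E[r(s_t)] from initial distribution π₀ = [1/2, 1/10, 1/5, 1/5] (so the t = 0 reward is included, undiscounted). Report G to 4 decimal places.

t=0: π = [0.5000, 0.1000, 0.2000, 0.2000], E[r] = -0.2000, γ^t·E[r] = -0.200000, running G = -0.200000
t=1: π = [0.2700, 0.2000, 0.2200, 0.3100], E[r] = -0.5000, γ^t·E[r] = -0.450000, running G = -0.650000
t=2: π = [0.2670, 0.2550, 0.2130, 0.2650], E[r] = -0.3820, γ^t·E[r] = -0.309420, running G = -0.959420
t=3: π = [0.2584, 0.2518, 0.2161, 0.2737], E[r] = -0.4118, γ^t·E[r] = -0.300202, running G = -1.259622

G = -1.2596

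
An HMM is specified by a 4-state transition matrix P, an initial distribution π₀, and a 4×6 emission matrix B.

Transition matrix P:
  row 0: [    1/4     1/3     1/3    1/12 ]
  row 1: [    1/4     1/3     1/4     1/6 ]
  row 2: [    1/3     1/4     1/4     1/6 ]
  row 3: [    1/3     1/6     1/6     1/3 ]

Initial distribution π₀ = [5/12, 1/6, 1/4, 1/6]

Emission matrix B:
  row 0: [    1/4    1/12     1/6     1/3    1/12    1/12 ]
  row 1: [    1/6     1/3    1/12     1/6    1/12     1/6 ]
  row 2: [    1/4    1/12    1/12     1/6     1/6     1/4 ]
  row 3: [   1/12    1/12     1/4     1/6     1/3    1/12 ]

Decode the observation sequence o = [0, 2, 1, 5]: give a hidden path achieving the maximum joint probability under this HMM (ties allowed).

t=0: δ = [1.042e-01, 2.778e-02, 6.250e-02, 1.389e-02]  (obs o_0=0)
t=1: δ = [4.340e-03, 2.894e-03, 2.894e-03, 2.604e-03]  ψ = [0, 0, 0, 2]  (obs o_1=2)
t=2: δ = [9.042e-05, 4.823e-04, 1.206e-04, 7.234e-05]  ψ = [0, 0, 0, 3]  (obs o_2=1)
t=3: δ = [1.005e-05, 2.679e-05, 3.014e-05, 6.698e-06]  ψ = [1, 1, 1, 1]  (obs o_3=5)
backtrack: best end state = 2; path = [0, 0, 1, 2]

path = [0, 0, 1, 2]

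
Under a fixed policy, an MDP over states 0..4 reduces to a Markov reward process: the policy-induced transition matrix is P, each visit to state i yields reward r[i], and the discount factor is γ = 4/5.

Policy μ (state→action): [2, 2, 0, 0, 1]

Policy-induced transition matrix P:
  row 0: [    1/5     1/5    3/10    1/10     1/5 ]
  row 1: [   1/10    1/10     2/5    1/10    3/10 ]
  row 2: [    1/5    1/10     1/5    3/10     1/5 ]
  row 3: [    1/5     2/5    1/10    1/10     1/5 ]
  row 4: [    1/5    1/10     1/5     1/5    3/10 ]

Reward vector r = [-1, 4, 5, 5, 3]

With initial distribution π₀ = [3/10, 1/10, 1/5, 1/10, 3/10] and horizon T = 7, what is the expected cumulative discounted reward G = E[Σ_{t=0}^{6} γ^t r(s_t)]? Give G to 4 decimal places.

t=0: π = [0.3000, 0.1000, 0.2000, 0.1000, 0.3000], E[r] = 2.5000, γ^t·E[r] = 2.500000, running G = 2.500000
t=1: π = [0.1900, 0.1600, 0.2400, 0.1700, 0.2400], E[r] = 3.2200, γ^t·E[r] = 2.576000, running G = 5.076000
t=2: π = [0.1840, 0.1700, 0.2340, 0.1720, 0.2400], E[r] = 3.2460, γ^t·E[r] = 2.077440, running G = 7.153440
t=3: π = [0.1830, 0.1700, 0.2352, 0.1708, 0.2410], E[r] = 3.2500, γ^t·E[r] = 1.664000, running G = 8.817440
t=4: π = [0.1830, 0.1695, 0.2352, 0.1711, 0.2411], E[r] = 3.2503, γ^t·E[r] = 1.331306, running G = 10.148746
t=5: π = [0.1830, 0.1696, 0.2351, 0.1712, 0.2411], E[r] = 3.2500, γ^t·E[r] = 1.064945, running G = 11.213691
t=6: π = [0.1830, 0.1697, 0.2351, 0.1711, 0.2411], E[r] = 3.2500, γ^t·E[r] = 0.851966, running G = 12.065658

G = 12.0657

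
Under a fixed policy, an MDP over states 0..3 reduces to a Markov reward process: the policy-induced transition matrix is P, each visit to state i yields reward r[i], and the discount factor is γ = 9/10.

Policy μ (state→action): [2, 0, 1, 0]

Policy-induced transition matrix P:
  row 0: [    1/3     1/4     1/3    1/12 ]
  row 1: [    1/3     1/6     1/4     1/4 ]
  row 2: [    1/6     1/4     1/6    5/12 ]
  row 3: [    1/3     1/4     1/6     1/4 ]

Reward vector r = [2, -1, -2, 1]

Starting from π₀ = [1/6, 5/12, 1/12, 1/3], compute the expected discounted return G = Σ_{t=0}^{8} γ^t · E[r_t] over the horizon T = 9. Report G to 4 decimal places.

G = 0.7958

t=0: π = [0.1667, 0.4167, 0.0833, 0.3333], E[r] = 0.0833, γ^t·E[r] = 0.083333, running G = 0.083333
t=1: π = [0.3194, 0.2153, 0.2292, 0.2361], E[r] = 0.2014, γ^t·E[r] = 0.181250, running G = 0.264583
t=2: π = [0.2951, 0.2321, 0.2378, 0.2350], E[r] = 0.1175, γ^t·E[r] = 0.095156, running G = 0.359740
t=3: π = [0.2937, 0.2307, 0.2352, 0.2405], E[r] = 0.1268, γ^t·E[r] = 0.092426, running G = 0.452165
t=4: π = [0.2941, 0.2308, 0.2348, 0.2403], E[r] = 0.1281, γ^t·E[r] = 0.084024, running G = 0.536190
t=5: π = [0.2942, 0.2308, 0.2349, 0.2401], E[r] = 0.1279, γ^t·E[r] = 0.075521, running G = 0.611711
t=6: π = [0.2942, 0.2308, 0.2349, 0.2401], E[r] = 0.1279, γ^t·E[r] = 0.067946, running G = 0.679656
t=7: π = [0.2942, 0.2308, 0.2349, 0.2401], E[r] = 0.1279, γ^t·E[r] = 0.061154, running G = 0.740810
t=8: π = [0.2942, 0.2308, 0.2349, 0.2401], E[r] = 0.1279, γ^t·E[r] = 0.055039, running G = 0.795849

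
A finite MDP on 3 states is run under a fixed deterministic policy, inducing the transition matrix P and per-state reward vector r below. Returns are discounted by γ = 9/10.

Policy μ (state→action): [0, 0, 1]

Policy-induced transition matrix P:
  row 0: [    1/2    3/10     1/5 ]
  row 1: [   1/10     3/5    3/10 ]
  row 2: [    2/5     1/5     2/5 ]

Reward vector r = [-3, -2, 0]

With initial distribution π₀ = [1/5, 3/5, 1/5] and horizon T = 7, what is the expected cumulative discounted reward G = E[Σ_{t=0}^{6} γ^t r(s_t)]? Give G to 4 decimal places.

t=0: π = [0.2000, 0.6000, 0.2000], E[r] = -1.8000, γ^t·E[r] = -1.800000, running G = -1.800000
t=1: π = [0.2400, 0.4600, 0.3000], E[r] = -1.6400, γ^t·E[r] = -1.476000, running G = -3.276000
t=2: π = [0.2860, 0.4080, 0.3060], E[r] = -1.6740, γ^t·E[r] = -1.355940, running G = -4.631940
t=3: π = [0.3062, 0.3918, 0.3020], E[r] = -1.7022, γ^t·E[r] = -1.240904, running G = -5.872844
t=4: π = [0.3131, 0.3873, 0.2996], E[r] = -1.7139, γ^t·E[r] = -1.124503, running G = -6.997347
t=5: π = [0.3151, 0.3862, 0.2987], E[r] = -1.7178, γ^t·E[r] = -1.014347, running G = -8.011694
t=6: π = [0.3156, 0.3860, 0.2984], E[r] = -1.7189, γ^t·E[r] = -0.913509, running G = -8.925203

G = -8.9252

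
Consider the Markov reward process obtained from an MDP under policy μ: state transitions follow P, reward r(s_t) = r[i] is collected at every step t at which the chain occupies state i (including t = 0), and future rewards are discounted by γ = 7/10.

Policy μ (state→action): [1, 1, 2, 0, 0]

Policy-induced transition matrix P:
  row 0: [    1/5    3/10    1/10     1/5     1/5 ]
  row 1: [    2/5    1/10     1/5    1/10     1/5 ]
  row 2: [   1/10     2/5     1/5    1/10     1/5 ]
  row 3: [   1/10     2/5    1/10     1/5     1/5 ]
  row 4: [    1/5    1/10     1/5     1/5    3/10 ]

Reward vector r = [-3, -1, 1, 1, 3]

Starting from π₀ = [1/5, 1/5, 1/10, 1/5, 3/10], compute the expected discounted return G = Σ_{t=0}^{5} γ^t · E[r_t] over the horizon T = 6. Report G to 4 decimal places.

G = 0.6435

t=0: π = [0.2000, 0.2000, 0.1000, 0.2000, 0.3000], E[r] = 0.4000, γ^t·E[r] = 0.400000, running G = 0.400000
t=1: π = [0.2100, 0.2300, 0.1600, 0.1700, 0.2300], E[r] = 0.1600, γ^t·E[r] = 0.112000, running G = 0.512000
t=2: π = [0.2130, 0.2410, 0.1620, 0.1610, 0.2230], E[r] = 0.1120, γ^t·E[r] = 0.054880, running G = 0.566880
t=3: π = [0.2159, 0.2395, 0.1626, 0.1597, 0.2223], E[r] = 0.1020, γ^t·E[r] = 0.034986, running G = 0.601866
t=4: π = [0.2157, 0.2399, 0.1624, 0.1598, 0.2222], E[r] = 0.1020, γ^t·E[r] = 0.024500, running G = 0.626366
t=5: π = [0.2158, 0.2398, 0.1625, 0.1598, 0.2222], E[r] = 0.1018, γ^t·E[r] = 0.017116, running G = 0.643481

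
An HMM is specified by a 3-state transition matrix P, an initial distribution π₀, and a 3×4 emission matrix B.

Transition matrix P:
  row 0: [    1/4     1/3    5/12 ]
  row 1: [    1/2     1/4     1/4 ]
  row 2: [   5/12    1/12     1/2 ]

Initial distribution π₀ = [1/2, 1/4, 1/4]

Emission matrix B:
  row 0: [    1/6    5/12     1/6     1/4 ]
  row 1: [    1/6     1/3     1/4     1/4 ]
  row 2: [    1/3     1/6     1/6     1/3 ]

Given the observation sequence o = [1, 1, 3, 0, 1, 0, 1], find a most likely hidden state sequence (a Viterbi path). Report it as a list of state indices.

t=0: δ = [2.083e-01, 8.333e-02, 4.167e-02]  (obs o_0=1)
t=1: δ = [2.170e-02, 2.315e-02, 1.447e-02]  ψ = [0, 0, 0]  (obs o_1=1)
t=2: δ = [2.894e-03, 1.808e-03, 3.014e-03]  ψ = [1, 0, 0]  (obs o_2=3)
t=3: δ = [2.093e-04, 1.608e-04, 5.023e-04]  ψ = [2, 0, 2]  (obs o_3=0)
t=4: δ = [8.721e-05, 2.326e-05, 4.186e-05]  ψ = [2, 0, 2]  (obs o_4=1)
t=5: δ = [3.634e-06, 4.845e-06, 1.211e-05]  ψ = [0, 0, 0]  (obs o_5=0)
t=6: δ = [2.103e-06, 4.038e-07, 1.009e-06]  ψ = [2, 0, 2]  (obs o_6=1)
backtrack: best end state = 0; path = [0, 0, 2, 2, 0, 2, 0]

path = [0, 0, 2, 2, 0, 2, 0]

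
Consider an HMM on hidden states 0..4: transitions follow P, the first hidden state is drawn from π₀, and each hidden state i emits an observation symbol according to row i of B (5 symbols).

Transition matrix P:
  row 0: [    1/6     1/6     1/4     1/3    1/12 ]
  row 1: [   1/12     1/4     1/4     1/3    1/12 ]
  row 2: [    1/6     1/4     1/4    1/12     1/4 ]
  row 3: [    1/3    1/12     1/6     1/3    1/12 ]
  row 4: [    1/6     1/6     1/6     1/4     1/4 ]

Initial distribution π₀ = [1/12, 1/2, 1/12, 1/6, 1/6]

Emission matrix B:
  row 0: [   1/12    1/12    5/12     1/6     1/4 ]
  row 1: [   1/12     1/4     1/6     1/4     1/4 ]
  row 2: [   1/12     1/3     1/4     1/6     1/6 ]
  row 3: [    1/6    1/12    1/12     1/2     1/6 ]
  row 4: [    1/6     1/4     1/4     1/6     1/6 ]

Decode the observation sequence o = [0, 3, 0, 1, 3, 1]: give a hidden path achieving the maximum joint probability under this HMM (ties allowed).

path = [1, 3, 3, 2, 1, 2]

t=0: δ = [6.944e-03, 4.167e-02, 6.944e-03, 2.778e-02, 2.778e-02]  (obs o_0=0)
t=1: δ = [1.543e-03, 2.604e-03, 1.736e-03, 6.944e-03, 1.157e-03]  ψ = [3, 1, 1, 1, 4]  (obs o_1=3)
t=2: δ = [1.929e-04, 5.425e-05, 9.645e-05, 3.858e-04, 9.645e-05]  ψ = [3, 1, 3, 3, 3]  (obs o_2=0)
t=3: δ = [1.072e-05, 8.038e-06, 2.143e-05, 1.072e-05, 8.038e-06]  ψ = [3, 0, 3, 3, 3]  (obs o_3=1)
t=4: δ = [5.954e-07, 1.340e-06, 8.931e-07, 1.786e-06, 8.931e-07]  ψ = [2, 2, 2, 0, 2]  (obs o_4=3)
t=5: δ = [4.961e-08, 8.372e-08, 1.116e-07, 4.961e-08, 5.582e-08]  ψ = [3, 1, 1, 3, 2]  (obs o_5=1)
backtrack: best end state = 2; path = [1, 3, 3, 2, 1, 2]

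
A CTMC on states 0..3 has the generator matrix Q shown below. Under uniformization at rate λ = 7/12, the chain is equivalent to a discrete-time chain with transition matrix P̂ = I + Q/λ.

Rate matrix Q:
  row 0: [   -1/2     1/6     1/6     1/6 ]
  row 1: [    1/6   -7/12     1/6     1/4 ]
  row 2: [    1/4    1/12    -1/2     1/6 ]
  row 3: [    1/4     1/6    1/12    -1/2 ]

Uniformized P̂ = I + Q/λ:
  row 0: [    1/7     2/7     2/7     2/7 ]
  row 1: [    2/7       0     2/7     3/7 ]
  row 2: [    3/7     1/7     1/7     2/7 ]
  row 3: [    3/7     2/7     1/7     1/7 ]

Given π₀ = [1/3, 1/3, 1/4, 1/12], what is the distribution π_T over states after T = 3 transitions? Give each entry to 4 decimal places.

t=0: π = [0.3333, 0.3333, 0.2500, 0.0833]
t=1: π = [0.2857, 0.1548, 0.2381, 0.3214]
t=2: π = [0.3248, 0.2075, 0.2058, 0.2619]
t=3: π = [0.3061, 0.1970, 0.2189, 0.2779]

π = [0.3061, 0.1970, 0.2189, 0.2779]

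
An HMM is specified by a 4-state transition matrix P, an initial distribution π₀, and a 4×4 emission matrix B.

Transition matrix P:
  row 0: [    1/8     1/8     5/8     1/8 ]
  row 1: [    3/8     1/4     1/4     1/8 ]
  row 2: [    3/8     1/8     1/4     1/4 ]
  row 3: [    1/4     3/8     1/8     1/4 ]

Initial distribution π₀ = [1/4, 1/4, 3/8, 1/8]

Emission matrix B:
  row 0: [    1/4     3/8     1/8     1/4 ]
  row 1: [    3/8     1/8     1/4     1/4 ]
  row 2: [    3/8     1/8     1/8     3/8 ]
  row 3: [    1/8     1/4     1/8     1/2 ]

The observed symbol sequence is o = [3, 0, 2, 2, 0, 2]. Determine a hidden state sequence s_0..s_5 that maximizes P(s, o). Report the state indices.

t=0: δ = [6.250e-02, 6.250e-02, 1.406e-01, 6.250e-02]  (obs o_0=3)
t=1: δ = [1.318e-02, 8.789e-03, 1.465e-02, 4.395e-03]  ψ = [2, 3, 0, 2]  (obs o_1=0)
t=2: δ = [6.866e-04, 5.493e-04, 1.030e-03, 4.578e-04]  ψ = [2, 1, 0, 2]  (obs o_2=2)
t=3: δ = [4.828e-05, 4.292e-05, 5.364e-05, 3.219e-05]  ψ = [2, 3, 0, 2]  (obs o_3=2)
t=4: δ = [5.029e-06, 4.526e-06, 1.132e-05, 1.676e-06]  ψ = [2, 3, 0, 2]  (obs o_4=0)
t=5: δ = [5.304e-07, 3.536e-07, 3.929e-07, 3.536e-07]  ψ = [2, 2, 0, 2]  (obs o_5=2)
backtrack: best end state = 0; path = [2, 0, 2, 0, 2, 0]

path = [2, 0, 2, 0, 2, 0]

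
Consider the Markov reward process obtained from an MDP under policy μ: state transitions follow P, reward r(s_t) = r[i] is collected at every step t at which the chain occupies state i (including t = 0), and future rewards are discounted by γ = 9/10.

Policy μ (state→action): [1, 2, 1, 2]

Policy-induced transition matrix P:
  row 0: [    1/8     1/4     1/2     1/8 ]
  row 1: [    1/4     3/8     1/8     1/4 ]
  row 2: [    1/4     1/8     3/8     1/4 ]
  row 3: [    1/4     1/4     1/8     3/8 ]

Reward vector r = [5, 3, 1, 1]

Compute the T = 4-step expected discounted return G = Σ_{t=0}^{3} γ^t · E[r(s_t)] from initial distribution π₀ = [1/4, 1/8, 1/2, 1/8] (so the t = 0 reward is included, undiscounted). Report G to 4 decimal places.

t=0: π = [0.2500, 0.1250, 0.5000, 0.1250], E[r] = 2.2500, γ^t·E[r] = 2.250000, running G = 2.250000
t=1: π = [0.2188, 0.2031, 0.3438, 0.2344], E[r] = 2.2813, γ^t·E[r] = 2.053125, running G = 4.303125
t=2: π = [0.2227, 0.2324, 0.2930, 0.2520], E[r] = 2.3555, γ^t·E[r] = 1.907930, running G = 6.211055
t=3: π = [0.2222, 0.2424, 0.2817, 0.2537], E[r] = 2.3735, γ^t·E[r] = 1.730307, running G = 7.941362

G = 7.9414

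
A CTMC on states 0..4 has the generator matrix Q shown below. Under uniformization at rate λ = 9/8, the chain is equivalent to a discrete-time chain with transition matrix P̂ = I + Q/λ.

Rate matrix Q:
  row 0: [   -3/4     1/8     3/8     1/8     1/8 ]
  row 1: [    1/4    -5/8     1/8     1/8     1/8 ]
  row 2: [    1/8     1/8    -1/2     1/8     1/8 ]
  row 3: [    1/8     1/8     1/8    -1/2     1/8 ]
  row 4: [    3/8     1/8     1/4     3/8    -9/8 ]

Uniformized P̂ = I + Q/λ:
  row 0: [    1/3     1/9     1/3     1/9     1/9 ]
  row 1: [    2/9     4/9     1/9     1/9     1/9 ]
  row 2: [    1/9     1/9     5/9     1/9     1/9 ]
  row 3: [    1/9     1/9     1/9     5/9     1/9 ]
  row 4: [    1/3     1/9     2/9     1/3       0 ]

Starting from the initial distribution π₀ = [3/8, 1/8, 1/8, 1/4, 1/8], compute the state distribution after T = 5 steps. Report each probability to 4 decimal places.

π = [0.1952, 0.1665, 0.2980, 0.2403, 0.1000]

t=0: π = [0.3750, 0.1250, 0.1250, 0.2500, 0.1250]
t=1: π = [0.2361, 0.1528, 0.2639, 0.2500, 0.0972]
t=2: π = [0.2022, 0.1620, 0.2917, 0.2438, 0.1003]
t=3: π = [0.1963, 0.1651, 0.2968, 0.2418, 0.1000]
t=4: π = [0.1953, 0.1662, 0.2978, 0.2408, 0.1000]
t=5: π = [0.1952, 0.1665, 0.2980, 0.2403, 0.1000]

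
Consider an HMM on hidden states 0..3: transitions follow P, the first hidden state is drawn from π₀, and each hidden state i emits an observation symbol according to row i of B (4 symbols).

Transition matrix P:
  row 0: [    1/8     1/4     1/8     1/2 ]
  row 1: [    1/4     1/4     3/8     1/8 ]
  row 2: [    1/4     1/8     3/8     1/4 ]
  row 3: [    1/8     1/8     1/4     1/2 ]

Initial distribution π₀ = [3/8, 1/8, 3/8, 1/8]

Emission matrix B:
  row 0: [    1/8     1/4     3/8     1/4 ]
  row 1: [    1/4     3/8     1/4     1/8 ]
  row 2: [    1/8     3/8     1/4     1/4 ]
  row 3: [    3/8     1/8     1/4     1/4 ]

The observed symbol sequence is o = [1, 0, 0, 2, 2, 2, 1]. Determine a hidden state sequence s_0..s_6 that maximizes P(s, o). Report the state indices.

t=0: δ = [9.375e-02, 4.688e-02, 1.406e-01, 1.562e-02]  (obs o_0=1)
t=1: δ = [4.395e-03, 5.859e-03, 6.592e-03, 1.758e-02]  ψ = [2, 0, 2, 0]  (obs o_1=0)
t=2: δ = [2.747e-04, 5.493e-04, 5.493e-04, 3.296e-03]  ψ = [3, 3, 3, 3]  (obs o_2=0)
t=3: δ = [1.545e-04, 1.030e-04, 2.060e-04, 4.120e-04]  ψ = [3, 3, 3, 3]  (obs o_3=2)
t=4: δ = [1.931e-05, 1.287e-05, 2.575e-05, 5.150e-05]  ψ = [2, 3, 3, 3]  (obs o_4=2)
t=5: δ = [2.414e-06, 1.609e-06, 3.219e-06, 6.437e-06]  ψ = [2, 3, 3, 3]  (obs o_5=2)
t=6: δ = [2.012e-07, 3.017e-07, 6.035e-07, 4.023e-07]  ψ = [2, 3, 3, 3]  (obs o_6=1)
backtrack: best end state = 2; path = [0, 3, 3, 3, 3, 3, 2]

path = [0, 3, 3, 3, 3, 3, 2]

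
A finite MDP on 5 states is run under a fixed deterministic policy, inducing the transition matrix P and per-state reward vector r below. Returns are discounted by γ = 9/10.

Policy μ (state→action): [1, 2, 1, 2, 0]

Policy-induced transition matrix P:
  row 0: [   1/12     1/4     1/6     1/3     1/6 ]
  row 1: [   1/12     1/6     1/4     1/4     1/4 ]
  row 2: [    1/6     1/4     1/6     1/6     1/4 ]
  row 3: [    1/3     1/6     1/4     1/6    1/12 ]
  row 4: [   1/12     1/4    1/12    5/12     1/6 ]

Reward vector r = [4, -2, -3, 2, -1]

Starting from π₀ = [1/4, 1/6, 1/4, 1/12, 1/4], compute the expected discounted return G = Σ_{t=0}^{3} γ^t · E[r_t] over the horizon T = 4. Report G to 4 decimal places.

t=0: π = [0.2500, 0.1667, 0.2500, 0.0833, 0.2500], E[r] = -0.1667, γ^t·E[r] = -0.166667, running G = -0.166667
t=1: π = [0.1250, 0.2292, 0.1667, 0.2847, 0.1944], E[r] = -0.0833, γ^t·E[r] = -0.075000, running G = -0.241667
t=2: π = [0.1684, 0.2072, 0.1933, 0.2552, 0.1759], E[r] = 0.0139, γ^t·E[r] = 0.011250, running G = -0.230417
t=3: π = [0.1632, 0.2115, 0.1905, 0.2560, 0.1788], E[r] = -0.0084, γ^t·E[r] = -0.006117, running G = -0.236534

G = -0.2365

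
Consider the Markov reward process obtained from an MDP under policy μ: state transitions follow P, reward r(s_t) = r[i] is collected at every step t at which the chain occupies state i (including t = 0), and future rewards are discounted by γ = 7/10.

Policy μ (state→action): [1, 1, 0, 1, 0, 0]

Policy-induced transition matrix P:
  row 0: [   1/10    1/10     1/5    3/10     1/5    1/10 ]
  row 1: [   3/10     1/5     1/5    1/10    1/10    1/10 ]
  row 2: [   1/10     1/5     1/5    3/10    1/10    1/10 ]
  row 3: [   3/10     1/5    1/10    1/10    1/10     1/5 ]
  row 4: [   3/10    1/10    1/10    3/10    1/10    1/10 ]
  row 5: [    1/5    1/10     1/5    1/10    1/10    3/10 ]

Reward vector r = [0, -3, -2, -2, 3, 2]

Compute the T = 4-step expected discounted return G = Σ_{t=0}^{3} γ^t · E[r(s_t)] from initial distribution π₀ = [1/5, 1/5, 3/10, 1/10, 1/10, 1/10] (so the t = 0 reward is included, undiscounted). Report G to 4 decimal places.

G = -1.8096

t=0: π = [0.2000, 0.2000, 0.3000, 0.1000, 0.1000, 0.1000], E[r] = -0.9000, γ^t·E[r] = -0.900000, running G = -0.900000
t=1: π = [0.1900, 0.1600, 0.1800, 0.2200, 0.1200, 0.1300], E[r] = -0.6600, γ^t·E[r] = -0.462000, running G = -1.362000
t=2: π = [0.2130, 0.1560, 0.1660, 0.1980, 0.1190, 0.1480], E[r] = -0.5430, γ^t·E[r] = -0.266070, running G = -1.628070
t=3: π = [0.2094, 0.1520, 0.1683, 0.1996, 0.1213, 0.1494], E[r] = -0.5291, γ^t·E[r] = -0.181481, running G = -1.809551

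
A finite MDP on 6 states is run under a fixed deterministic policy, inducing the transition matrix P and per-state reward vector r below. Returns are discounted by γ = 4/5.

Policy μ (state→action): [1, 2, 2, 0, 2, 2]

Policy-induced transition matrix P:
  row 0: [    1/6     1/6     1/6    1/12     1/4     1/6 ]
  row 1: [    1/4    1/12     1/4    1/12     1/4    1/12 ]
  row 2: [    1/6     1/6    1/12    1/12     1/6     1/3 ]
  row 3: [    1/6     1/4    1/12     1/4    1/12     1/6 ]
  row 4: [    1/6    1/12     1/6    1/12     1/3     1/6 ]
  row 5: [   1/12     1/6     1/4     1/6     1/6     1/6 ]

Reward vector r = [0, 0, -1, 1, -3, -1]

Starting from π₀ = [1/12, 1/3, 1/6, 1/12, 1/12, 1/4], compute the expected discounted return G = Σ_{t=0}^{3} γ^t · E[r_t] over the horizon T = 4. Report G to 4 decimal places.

t=0: π = [0.0833, 0.3333, 0.1667, 0.0833, 0.0833, 0.2500], E[r] = -0.5833, γ^t·E[r] = -0.583333, running G = -0.583333
t=1: π = [0.1736, 0.1389, 0.1944, 0.1181, 0.2083, 0.1667], E[r] = -0.8681, γ^t·E[r] = -0.694444, running G = -1.277778
t=2: π = [0.1644, 0.1476, 0.1661, 0.1169, 0.2176, 0.1875], E[r] = -0.8895, γ^t·E[r] = -0.569259, running G = -1.847037
t=3: π = [0.1633, 0.1460, 0.1710, 0.1184, 0.2192, 0.1821], E[r] = -0.8922, γ^t·E[r] = -0.456790, running G = -2.303827

G = -2.3038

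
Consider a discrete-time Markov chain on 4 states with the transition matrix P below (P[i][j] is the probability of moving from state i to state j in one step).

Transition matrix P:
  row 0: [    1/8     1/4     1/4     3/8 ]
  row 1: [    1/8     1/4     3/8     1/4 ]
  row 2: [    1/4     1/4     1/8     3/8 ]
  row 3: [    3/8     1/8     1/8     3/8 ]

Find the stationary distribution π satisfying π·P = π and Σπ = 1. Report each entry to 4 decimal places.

Balance equations π_j = Σ_i π_i·P[i][j]:
  π_0 = 1/8·π_0 + 1/8·π_1 + 1/4·π_2 + 3/8·π_3
  π_1 = 1/4·π_0 + 1/4·π_1 + 1/4·π_2 + 1/8·π_3
  π_2 = 1/4·π_0 + 3/8·π_1 + 1/8·π_2 + 1/8·π_3
  normalize: π_0 + π_1 + π_2 + π_3 = 1
Solving the linear system gives exactly π = [5/21, 13/63, 13/63, 22/63].

π = [0.2381, 0.2063, 0.2063, 0.3492]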